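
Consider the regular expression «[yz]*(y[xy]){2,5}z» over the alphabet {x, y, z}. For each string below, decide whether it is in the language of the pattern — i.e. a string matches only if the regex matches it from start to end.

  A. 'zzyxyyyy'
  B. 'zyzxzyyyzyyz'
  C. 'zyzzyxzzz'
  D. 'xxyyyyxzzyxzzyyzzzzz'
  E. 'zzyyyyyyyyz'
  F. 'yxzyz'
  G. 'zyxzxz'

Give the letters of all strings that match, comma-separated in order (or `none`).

A → no match — must end with 'z'
B → no match
C → no match
D → no match
E → match
F → no match
G → no match

E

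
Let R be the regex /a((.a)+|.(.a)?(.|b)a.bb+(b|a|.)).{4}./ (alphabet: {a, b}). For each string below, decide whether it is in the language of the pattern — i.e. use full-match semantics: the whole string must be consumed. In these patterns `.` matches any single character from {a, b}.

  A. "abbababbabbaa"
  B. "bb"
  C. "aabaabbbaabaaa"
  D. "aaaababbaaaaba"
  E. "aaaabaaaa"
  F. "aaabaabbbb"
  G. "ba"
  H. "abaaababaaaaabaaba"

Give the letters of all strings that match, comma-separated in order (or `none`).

C, F, H

A → no match
B → no match — must start with "a"
C → match
D → no match
E → no match
F → match
G → no match — must start with "a"
H → match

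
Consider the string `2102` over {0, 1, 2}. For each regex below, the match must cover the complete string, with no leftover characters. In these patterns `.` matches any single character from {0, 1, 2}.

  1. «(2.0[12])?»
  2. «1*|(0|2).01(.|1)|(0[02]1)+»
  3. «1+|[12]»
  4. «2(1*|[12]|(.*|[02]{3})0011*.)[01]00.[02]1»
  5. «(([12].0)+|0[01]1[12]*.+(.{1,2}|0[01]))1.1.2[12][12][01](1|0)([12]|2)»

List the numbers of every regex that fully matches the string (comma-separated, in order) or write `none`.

1 → match
2 → no match
3 → no match
4 → no match — must end with `1`
5 → no match

1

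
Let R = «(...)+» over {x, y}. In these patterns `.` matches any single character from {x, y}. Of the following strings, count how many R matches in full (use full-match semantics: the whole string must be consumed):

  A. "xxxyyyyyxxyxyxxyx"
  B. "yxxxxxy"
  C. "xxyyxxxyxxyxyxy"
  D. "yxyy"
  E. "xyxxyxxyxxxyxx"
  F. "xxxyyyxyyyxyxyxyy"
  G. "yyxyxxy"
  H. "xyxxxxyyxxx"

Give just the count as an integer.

1

A → no match
B → no match
C → match
D → no match
E → no match
F → no match
G → no match
H → no match
Total matched: 1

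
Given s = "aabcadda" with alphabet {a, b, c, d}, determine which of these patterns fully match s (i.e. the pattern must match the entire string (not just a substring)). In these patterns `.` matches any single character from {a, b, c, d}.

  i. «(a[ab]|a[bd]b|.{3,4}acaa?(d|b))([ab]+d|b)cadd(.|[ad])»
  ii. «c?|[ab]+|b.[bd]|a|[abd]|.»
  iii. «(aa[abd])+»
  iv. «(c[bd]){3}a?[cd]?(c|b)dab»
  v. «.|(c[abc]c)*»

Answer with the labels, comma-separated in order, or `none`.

i

i → match
ii → no match
iii → no match
iv → no match — must start with "c"
v → no match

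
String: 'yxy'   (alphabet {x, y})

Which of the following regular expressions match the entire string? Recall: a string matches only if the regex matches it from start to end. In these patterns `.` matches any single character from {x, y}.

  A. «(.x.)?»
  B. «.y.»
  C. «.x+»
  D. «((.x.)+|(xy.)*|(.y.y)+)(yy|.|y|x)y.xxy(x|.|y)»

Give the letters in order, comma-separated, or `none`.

A

A → match
B → no match
C → no match — must end with 'x'
D → no match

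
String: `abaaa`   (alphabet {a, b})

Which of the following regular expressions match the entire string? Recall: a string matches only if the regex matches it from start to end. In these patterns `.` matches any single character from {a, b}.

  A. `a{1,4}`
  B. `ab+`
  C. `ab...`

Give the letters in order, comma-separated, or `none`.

A → no match
B → no match — must end with `b`
C → match

C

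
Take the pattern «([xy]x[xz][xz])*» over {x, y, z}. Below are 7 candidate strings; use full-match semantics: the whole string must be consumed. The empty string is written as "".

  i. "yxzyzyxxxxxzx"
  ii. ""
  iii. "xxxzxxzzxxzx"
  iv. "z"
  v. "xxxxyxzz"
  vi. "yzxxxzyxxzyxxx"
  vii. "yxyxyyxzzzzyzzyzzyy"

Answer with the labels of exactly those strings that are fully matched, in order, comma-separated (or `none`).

i → no match
ii. "" → match
iii. "xxxzxxzzxxzx" → match
iv. "z" → no match
v. "xxxxyxzz" → match
vi → no match
vii → no match

ii, iii, v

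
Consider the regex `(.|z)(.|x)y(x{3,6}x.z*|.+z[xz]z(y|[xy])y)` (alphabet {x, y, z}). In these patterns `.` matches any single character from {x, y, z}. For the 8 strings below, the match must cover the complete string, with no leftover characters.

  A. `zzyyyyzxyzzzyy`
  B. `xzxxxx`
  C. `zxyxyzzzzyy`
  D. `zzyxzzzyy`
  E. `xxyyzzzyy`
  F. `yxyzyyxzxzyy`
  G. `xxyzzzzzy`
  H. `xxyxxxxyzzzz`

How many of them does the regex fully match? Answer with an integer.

6

A → match
B → no match
C → match
D → match
E → match
F → match
G → no match
H → match
Total matched: 6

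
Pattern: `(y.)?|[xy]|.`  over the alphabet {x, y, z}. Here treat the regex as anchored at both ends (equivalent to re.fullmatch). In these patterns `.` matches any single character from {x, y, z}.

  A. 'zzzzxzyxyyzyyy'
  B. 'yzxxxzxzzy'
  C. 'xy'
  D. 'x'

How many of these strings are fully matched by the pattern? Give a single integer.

A → no match
B → no match
C → no match
D → match
Total matched: 1

1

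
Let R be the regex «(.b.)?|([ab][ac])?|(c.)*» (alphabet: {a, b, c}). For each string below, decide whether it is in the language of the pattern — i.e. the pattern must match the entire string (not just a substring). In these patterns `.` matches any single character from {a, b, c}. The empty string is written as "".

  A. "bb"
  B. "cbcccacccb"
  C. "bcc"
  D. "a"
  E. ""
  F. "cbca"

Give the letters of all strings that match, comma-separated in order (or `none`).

A → no match
B → match
C → no match
D → no match
E → match
F → match

B, E, F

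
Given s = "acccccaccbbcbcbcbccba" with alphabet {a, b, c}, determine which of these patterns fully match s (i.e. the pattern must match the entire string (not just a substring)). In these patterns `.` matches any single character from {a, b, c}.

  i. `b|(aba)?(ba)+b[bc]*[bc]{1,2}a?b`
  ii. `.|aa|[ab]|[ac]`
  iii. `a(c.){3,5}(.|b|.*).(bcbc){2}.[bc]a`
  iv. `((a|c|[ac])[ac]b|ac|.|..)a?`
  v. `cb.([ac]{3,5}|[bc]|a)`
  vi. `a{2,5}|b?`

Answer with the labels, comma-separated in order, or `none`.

iii

i → no match — must end with "b"
ii → no match
iii → match
iv → no match
v → no match — must start with "cb"
vi → no match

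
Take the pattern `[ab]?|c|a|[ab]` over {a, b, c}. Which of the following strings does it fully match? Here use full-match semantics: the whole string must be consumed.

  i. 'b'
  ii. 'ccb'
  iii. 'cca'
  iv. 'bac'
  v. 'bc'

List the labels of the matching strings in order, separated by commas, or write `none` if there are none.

i

i → match
ii → no match
iii → no match
iv → no match
v → no match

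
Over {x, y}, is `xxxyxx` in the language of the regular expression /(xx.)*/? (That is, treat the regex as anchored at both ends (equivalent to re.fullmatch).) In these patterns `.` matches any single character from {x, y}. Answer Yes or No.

No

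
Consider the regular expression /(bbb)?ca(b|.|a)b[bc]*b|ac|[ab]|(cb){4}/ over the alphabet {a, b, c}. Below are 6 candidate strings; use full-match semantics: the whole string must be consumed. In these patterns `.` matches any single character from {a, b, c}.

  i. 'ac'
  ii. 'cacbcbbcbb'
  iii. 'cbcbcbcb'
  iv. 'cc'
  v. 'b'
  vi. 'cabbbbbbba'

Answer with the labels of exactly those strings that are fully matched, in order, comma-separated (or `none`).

i, ii, iii, v

i → match
ii → match
iii → match
iv → no match
v → match
vi → no match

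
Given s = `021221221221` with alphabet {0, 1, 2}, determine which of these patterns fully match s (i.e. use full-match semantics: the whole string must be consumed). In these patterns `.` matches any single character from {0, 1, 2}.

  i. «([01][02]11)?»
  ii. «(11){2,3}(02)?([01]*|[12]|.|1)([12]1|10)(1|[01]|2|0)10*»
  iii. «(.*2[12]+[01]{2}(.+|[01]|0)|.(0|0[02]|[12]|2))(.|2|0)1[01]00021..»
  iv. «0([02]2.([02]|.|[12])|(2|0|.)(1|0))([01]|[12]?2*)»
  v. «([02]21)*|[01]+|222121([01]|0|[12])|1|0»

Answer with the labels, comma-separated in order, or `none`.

v

i → no match
ii → no match — must start with `11`
iii → no match
iv → no match
v → match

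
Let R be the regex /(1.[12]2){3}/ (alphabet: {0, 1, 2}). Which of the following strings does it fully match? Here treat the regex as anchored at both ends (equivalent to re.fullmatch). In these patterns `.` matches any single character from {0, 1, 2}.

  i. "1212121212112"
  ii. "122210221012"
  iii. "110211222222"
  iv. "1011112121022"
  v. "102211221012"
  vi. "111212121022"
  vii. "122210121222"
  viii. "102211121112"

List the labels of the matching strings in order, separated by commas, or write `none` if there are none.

ii, v, vi, vii, viii

i → no match
ii. "122210221012" → match
iii. "110211222222" → no match
iv → no match
v. "102211221012" → match
vi. "111212121022" → match
vii. "122210121222" → match
viii. "102211121112" → match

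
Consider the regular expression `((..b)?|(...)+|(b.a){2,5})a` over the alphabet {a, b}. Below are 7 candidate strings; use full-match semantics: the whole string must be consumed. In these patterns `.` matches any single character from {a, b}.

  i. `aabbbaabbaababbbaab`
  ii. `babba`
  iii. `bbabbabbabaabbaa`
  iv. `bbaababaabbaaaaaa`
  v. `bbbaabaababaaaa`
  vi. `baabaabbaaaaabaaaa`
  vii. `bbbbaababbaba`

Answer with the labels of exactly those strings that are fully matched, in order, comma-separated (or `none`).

i → no match — must end with `a`
ii → no match
iii → match
iv → no match
v → no match
vi → no match
vii → match

iii, vii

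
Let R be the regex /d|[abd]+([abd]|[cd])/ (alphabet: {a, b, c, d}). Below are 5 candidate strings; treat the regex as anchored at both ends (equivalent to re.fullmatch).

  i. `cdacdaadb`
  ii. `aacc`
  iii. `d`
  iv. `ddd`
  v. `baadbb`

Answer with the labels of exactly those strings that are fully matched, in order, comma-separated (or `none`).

i → no match
ii → no match
iii → match
iv → match
v → match

iii, iv, v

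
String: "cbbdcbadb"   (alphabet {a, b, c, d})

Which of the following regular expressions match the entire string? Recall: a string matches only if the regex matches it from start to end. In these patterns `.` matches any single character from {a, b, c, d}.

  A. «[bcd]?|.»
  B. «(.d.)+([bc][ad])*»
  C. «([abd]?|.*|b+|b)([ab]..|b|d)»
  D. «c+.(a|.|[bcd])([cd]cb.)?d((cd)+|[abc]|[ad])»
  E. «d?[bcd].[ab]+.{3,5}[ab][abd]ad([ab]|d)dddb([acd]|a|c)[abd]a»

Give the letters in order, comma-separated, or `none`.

C, D

A → no match
B → no match
C → match
D → match
E → no match — must end with "a"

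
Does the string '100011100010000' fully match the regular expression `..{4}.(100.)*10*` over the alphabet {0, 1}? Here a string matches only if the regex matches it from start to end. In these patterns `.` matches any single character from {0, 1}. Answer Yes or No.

Yes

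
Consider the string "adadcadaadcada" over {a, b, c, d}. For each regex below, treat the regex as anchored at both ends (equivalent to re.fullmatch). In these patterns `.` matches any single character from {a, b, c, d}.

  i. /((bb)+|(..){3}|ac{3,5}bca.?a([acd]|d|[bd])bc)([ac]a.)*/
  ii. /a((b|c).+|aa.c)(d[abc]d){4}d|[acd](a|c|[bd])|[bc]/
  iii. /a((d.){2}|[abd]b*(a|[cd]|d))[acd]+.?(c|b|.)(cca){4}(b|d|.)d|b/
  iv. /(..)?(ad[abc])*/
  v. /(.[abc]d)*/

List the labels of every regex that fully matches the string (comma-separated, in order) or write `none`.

i → no match
ii → no match
iii → no match
iv → match
v → no match

iv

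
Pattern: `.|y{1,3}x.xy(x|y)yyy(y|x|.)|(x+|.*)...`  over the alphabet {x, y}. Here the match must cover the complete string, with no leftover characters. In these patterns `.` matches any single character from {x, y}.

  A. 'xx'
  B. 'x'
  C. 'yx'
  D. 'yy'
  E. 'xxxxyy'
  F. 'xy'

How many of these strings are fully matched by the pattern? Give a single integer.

2

A → no match
B → match
C → no match
D → no match
E → match
F → no match
Total matched: 2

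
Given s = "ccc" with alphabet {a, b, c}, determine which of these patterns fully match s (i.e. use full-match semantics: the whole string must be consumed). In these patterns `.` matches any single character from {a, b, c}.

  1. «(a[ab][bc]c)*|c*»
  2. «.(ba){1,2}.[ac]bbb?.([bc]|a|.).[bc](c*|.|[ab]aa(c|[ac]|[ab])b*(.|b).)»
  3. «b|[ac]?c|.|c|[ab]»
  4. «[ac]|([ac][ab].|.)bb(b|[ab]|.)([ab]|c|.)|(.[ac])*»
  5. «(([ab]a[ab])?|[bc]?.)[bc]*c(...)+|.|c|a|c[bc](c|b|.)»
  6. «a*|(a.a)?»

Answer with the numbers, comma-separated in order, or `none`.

1 → match
2 → no match
3 → no match
4 → no match
5 → match
6 → no match

1, 5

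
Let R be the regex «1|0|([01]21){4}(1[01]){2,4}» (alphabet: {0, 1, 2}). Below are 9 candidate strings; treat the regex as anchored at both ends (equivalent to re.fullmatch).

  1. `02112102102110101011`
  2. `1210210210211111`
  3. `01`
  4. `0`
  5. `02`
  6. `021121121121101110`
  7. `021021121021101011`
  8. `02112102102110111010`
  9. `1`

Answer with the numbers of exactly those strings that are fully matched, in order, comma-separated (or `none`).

1 → match
2 → match
3 → no match
4 → match
5 → no match
6 → match
7 → match
8 → match
9 → match

1, 2, 4, 6, 7, 8, 9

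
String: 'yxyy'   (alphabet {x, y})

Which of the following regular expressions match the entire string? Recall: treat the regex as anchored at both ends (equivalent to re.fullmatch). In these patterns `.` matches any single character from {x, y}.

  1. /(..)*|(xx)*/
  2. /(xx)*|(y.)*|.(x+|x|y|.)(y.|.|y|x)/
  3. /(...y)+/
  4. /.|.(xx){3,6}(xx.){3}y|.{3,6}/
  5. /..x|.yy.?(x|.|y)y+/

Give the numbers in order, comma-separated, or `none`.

1 → match
2 → match
3 → match
4 → match
5 → no match

1, 2, 3, 4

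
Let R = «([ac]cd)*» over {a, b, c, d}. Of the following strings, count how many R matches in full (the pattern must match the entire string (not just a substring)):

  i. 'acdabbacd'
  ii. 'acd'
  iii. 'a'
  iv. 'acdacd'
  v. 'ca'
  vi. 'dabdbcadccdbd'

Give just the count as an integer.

i. 'acdabbacd' → no match
ii. 'acd' → match
iii. 'a' → no match
iv. 'acdacd' → match
v. 'ca' → no match
vi → no match
Total matched: 2

2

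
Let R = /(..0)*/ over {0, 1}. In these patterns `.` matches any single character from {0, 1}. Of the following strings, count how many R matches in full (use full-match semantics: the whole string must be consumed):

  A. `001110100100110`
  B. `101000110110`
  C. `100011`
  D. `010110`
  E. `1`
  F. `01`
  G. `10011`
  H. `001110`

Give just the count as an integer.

A → no match
B → no match
C → no match
D → match
E → no match
F → no match
G → no match
H → no match
Total matched: 1

1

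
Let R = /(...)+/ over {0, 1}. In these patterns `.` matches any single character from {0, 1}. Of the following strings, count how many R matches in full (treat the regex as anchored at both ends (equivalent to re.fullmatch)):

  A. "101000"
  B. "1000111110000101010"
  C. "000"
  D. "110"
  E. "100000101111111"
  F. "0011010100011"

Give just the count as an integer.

4

A → match
B → no match
C → match
D → match
E → match
F → no match
Total matched: 4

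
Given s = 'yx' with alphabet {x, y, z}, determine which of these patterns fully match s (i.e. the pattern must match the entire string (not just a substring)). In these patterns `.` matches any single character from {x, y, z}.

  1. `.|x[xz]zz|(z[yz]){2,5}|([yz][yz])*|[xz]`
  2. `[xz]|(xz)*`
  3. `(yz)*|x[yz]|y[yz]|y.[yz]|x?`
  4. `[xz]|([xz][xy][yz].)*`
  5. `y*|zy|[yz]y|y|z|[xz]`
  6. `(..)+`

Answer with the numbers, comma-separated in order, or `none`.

1 → no match
2 → no match
3 → no match
4 → no match
5 → no match
6 → match

6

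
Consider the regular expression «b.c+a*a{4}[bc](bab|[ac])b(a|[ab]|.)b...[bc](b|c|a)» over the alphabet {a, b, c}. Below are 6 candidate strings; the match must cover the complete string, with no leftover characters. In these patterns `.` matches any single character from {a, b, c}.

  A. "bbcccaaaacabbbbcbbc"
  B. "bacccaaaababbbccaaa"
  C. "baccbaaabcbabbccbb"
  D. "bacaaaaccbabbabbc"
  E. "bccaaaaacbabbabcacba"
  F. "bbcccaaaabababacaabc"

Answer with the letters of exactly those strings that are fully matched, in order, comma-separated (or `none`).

A, D, E

A → match
B → no match
C → no match
D → match
E → match
F → no match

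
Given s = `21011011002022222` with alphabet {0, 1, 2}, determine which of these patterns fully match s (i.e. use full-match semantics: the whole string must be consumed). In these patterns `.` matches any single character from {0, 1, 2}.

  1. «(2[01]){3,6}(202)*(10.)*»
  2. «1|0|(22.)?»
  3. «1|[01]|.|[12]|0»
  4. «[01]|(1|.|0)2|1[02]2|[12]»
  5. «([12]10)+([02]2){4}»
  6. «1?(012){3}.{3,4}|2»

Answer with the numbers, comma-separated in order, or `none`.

1 → no match
2 → no match
3 → no match
4 → no match
5 → match
6 → no match

5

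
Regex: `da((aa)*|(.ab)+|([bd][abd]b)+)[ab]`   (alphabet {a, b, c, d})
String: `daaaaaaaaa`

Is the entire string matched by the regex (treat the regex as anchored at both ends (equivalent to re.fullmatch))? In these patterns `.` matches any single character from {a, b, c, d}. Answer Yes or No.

No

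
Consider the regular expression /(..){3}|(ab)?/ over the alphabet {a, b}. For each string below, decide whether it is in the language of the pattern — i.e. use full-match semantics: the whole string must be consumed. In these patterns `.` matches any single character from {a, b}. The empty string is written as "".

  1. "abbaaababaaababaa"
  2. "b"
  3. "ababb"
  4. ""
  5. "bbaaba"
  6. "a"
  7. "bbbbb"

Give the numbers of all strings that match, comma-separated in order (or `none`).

1 → no match
2 → no match
3 → no match
4 → match
5 → match
6 → no match
7 → no match

4, 5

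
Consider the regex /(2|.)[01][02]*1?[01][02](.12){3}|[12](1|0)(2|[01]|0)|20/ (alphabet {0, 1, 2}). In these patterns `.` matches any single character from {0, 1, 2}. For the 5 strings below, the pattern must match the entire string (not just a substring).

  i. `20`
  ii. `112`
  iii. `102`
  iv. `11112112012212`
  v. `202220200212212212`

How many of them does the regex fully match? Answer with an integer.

i → match
ii → match
iii → match
iv → match
v → match
Total matched: 5

5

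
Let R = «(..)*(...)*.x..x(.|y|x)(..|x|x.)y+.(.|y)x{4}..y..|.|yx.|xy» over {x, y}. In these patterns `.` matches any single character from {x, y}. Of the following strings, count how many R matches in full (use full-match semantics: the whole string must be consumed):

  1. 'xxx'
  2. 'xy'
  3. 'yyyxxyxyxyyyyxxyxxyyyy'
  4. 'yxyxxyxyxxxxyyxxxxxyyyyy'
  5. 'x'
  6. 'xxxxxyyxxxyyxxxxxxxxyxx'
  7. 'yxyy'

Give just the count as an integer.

1 → no match
2 → match
3 → no match
4 → match
5 → match
6 → match
7 → no match
Total matched: 4

4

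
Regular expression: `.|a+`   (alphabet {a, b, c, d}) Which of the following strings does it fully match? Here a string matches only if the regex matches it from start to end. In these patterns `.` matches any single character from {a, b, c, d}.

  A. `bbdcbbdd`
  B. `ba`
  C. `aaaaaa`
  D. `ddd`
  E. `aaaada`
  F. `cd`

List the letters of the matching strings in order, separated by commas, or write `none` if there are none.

A → no match
B → no match
C → match
D → no match
E → no match
F → no match

C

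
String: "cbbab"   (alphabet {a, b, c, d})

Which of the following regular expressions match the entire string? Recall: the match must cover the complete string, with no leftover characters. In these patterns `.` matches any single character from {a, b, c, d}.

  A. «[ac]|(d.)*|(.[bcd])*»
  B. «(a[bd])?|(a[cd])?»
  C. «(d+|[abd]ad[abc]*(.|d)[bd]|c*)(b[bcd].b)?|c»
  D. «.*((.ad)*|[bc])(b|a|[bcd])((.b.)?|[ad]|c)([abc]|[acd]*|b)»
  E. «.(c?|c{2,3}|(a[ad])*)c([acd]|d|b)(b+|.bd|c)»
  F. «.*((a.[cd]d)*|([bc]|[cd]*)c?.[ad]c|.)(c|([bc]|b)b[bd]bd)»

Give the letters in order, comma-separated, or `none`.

A → no match
B → no match
C → match
D → match
E → no match
F → no match

C, D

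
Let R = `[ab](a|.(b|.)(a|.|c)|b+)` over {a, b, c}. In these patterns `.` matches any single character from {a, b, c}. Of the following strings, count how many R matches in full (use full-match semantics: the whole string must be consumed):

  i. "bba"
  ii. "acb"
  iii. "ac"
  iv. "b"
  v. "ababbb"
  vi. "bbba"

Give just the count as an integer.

i → no match
ii → no match
iii → no match
iv → no match
v → no match
vi → match
Total matched: 1

1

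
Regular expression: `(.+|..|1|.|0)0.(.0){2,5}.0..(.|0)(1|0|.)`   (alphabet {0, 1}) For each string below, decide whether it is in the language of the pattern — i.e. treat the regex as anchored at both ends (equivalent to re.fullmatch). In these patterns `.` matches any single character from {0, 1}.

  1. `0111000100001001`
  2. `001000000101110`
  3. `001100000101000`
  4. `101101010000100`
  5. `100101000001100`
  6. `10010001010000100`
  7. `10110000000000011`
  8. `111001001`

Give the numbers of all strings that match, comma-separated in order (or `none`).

2, 3, 4, 5, 6, 7

1 → no match
2 → match
3 → match
4 → match
5 → match
6 → match
7 → match
8. `111001001` → no match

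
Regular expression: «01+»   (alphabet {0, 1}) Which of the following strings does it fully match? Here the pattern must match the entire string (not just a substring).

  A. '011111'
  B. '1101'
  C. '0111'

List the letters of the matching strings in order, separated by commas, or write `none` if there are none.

A, C

A → match
B → no match — must start with '01'
C → match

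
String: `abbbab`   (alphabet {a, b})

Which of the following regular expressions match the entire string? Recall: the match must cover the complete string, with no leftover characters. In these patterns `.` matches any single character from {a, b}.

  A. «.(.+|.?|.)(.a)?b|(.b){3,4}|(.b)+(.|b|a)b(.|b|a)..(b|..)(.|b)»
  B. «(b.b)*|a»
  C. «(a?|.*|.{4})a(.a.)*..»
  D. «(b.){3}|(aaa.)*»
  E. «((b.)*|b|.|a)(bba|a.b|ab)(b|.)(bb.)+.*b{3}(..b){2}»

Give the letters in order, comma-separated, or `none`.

A

A → match
B → no match
C → no match
D → no match
E → no match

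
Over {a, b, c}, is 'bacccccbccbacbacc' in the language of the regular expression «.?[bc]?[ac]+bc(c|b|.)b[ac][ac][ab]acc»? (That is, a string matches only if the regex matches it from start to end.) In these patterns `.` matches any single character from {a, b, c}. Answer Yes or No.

Yes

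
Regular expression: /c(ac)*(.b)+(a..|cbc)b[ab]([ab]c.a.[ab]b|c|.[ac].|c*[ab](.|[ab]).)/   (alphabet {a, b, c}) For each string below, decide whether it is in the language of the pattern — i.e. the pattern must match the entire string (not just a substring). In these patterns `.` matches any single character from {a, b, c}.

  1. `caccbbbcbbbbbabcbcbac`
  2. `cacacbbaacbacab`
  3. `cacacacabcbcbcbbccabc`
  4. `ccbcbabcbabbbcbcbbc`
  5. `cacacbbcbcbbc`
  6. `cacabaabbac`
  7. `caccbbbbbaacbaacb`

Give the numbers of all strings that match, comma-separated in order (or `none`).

1 → match
2 → match
3 → match
4 → match
5 → match
6 → match
7 → match

1, 2, 3, 4, 5, 6, 7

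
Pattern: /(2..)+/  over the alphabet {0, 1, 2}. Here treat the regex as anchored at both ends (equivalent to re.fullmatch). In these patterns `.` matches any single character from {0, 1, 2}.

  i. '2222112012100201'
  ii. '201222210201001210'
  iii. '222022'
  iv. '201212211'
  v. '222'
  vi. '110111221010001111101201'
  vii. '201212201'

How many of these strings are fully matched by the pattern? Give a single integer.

i → no match
ii → no match
iii. '222022' → no match
iv. '201212211' → match
v. '222' → match
vi → no match — must start with '2'
vii. '201212201' → match
Total matched: 3

3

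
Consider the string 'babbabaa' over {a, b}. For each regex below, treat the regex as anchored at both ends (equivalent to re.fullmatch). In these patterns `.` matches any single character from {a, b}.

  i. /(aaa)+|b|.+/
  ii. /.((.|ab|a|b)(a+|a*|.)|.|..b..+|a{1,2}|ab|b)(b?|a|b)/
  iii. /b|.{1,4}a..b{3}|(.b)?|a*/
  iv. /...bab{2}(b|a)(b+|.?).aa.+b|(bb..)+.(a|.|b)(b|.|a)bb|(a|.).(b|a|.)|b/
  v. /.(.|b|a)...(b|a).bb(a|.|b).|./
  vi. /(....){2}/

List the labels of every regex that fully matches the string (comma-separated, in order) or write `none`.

i, ii, vi

i → match
ii → match
iii → no match
iv → no match
v → no match
vi → match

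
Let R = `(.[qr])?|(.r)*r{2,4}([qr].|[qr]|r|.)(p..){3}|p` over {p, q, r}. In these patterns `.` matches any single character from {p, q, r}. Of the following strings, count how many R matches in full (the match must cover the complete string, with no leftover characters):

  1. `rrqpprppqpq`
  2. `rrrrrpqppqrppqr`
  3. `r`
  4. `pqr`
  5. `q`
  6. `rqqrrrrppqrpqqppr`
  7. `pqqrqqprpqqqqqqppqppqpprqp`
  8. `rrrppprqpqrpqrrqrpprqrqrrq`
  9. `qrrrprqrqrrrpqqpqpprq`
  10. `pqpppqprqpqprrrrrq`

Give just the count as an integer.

0

1 → no match
2 → no match
3 → no match
4 → no match
5 → no match
6 → no match
7 → no match
8 → no match
9 → no match
10 → no match
Total matched: 0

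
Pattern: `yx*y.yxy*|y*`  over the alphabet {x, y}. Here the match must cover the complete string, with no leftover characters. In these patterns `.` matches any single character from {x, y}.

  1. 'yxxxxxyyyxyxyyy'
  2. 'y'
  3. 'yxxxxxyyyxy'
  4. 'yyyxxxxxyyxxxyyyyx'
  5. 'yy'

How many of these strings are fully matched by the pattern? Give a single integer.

3

1 → no match
2 → match
3 → match
4 → no match
5 → match
Total matched: 3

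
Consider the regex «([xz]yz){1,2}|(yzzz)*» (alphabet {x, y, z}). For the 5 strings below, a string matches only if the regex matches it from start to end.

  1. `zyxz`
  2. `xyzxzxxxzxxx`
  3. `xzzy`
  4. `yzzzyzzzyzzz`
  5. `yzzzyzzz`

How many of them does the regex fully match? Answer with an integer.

2

1 → no match
2 → no match
3 → no match
4 → match
5 → match
Total matched: 2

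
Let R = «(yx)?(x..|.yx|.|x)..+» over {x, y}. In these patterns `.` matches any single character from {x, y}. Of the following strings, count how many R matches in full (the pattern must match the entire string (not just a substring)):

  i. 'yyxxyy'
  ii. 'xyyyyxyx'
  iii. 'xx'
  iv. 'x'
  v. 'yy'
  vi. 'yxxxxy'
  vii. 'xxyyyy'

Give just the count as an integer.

i → match
ii → match
iii → no match
iv → no match
v → no match
vi → match
vii → match
Total matched: 4

4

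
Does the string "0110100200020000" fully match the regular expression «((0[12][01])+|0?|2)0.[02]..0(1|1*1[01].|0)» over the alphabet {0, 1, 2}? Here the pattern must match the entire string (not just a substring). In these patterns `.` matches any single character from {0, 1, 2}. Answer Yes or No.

Yes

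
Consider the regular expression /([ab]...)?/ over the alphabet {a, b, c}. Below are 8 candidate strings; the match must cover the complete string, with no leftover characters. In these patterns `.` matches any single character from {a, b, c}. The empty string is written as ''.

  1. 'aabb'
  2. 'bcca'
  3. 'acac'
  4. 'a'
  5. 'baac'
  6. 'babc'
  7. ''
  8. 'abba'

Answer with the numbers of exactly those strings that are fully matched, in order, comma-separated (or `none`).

1 → match
2 → match
3 → match
4 → no match
5 → match
6 → match
7 → match
8 → match

1, 2, 3, 5, 6, 7, 8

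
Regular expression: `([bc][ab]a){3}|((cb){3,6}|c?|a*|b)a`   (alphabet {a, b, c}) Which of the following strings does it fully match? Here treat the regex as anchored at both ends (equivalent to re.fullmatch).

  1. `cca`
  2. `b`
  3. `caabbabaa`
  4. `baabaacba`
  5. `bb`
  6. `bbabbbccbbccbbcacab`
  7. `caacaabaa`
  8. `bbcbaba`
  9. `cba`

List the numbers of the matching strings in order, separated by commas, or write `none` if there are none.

1 → no match
2 → no match — must end with `a`
3 → match
4 → match
5 → no match — must end with `a`
6 → no match — must end with `a`
7 → match
8 → no match
9 → no match

3, 4, 7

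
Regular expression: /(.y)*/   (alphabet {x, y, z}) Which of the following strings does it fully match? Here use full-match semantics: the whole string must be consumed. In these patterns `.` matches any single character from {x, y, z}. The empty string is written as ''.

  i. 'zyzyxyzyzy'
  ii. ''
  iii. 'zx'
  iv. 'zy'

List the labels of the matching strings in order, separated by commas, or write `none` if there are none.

i, ii, iv

i → match
ii → match
iii → no match
iv → match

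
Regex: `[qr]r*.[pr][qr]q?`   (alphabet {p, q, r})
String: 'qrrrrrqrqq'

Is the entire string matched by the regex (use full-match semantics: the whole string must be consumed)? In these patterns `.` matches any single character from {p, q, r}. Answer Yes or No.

Yes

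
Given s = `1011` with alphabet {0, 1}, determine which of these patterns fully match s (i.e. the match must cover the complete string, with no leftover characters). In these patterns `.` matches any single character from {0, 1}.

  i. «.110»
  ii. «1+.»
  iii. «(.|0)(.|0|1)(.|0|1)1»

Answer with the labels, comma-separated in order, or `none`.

i → no match — must end with `110`
ii → no match
iii → match

iii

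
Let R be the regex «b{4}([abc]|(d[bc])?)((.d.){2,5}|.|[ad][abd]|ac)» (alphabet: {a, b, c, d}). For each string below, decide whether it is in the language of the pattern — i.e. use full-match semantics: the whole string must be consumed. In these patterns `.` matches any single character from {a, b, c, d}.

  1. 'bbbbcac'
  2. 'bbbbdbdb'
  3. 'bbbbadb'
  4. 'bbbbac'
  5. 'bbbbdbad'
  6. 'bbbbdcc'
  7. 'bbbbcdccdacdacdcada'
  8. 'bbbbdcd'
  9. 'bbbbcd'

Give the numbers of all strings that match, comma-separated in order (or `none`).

1, 2, 3, 4, 5, 6, 7, 8, 9

1. 'bbbbcac' → match
2. 'bbbbdbdb' → match
3. 'bbbbadb' → match
4. 'bbbbac' → match
5. 'bbbbdbad' → match
6. 'bbbbdcc' → match
7 → match
8. 'bbbbdcd' → match
9. 'bbbbcd' → match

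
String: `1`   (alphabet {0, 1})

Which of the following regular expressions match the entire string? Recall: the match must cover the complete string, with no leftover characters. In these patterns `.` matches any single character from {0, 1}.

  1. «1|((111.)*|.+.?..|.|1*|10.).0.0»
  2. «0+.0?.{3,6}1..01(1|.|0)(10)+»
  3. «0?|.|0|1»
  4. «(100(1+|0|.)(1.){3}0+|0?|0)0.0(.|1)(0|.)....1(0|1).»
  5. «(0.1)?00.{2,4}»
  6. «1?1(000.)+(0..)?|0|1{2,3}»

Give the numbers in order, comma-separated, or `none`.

1 → match
2 → no match — must start with `0`
3 → match
4 → no match
5 → no match
6 → no match

1, 3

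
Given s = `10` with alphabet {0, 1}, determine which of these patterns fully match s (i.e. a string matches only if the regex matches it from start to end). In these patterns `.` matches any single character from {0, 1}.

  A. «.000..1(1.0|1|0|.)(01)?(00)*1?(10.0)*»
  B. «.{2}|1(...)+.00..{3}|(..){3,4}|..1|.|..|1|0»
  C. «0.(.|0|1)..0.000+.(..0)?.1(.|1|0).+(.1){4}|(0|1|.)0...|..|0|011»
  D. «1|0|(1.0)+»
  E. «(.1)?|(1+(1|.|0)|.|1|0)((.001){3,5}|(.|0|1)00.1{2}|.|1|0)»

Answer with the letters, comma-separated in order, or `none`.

A → no match
B → match
C → match
D → no match
E → match

B, C, E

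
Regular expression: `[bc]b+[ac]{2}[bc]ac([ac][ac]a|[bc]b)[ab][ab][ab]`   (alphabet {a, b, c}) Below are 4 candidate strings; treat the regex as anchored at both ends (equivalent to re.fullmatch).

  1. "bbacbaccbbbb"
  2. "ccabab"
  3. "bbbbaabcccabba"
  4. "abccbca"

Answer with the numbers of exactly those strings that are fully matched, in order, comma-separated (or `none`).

1 → match
2 → no match
3 → no match
4 → no match

1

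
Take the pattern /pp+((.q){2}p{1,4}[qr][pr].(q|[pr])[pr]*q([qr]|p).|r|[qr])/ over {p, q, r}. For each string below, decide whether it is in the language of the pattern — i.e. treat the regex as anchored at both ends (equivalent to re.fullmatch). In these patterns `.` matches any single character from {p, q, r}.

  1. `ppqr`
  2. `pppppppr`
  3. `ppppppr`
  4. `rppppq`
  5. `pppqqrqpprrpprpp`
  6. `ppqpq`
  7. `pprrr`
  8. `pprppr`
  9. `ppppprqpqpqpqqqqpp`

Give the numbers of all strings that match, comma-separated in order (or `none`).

2, 3

1 → no match
2 → match
3 → match
4 → no match — must start with `pp`
5 → no match
6 → no match
7 → no match
8 → no match
9 → no match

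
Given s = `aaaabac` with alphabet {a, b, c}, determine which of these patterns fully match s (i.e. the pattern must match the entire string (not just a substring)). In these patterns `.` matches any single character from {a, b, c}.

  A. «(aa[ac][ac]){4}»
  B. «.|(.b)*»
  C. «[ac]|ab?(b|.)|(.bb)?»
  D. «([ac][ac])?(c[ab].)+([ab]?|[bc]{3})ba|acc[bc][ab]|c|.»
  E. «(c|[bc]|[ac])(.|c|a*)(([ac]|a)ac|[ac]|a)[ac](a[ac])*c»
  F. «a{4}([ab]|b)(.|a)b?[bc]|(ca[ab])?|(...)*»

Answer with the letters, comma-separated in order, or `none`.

F

A → no match
B → no match
C → no match
D → no match
E → no match
F → match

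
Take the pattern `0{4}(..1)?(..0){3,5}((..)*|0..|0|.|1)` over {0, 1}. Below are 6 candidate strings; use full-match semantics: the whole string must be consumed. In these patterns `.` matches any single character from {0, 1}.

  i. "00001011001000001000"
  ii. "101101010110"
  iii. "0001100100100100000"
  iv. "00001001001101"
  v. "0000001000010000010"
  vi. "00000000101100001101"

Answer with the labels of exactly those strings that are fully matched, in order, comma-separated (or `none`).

i, iv, v, vi

i → match
ii → no match — must start with "0"
iii → no match
iv → match
v → match
vi → match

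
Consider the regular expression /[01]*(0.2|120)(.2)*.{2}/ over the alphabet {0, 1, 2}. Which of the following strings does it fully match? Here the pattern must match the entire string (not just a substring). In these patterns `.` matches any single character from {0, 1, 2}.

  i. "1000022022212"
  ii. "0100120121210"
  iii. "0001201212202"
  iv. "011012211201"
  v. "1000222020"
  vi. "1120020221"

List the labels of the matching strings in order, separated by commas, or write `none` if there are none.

i → match
ii → match
iii → no match
iv. "011012211201" → no match
v. "1000222020" → no match
vi. "1120020221" → match

i, ii, vi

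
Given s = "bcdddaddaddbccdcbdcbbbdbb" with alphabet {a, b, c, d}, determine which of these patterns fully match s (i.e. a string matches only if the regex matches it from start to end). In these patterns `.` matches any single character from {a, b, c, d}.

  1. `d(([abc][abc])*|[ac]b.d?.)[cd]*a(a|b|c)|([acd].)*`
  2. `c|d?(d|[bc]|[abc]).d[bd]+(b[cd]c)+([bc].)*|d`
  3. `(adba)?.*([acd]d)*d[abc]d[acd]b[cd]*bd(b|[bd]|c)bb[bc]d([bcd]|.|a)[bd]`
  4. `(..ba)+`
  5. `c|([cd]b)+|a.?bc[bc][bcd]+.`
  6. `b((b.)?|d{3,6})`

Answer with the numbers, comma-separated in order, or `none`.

1 → no match
2 → no match
3 → match
4 → no match — must end with "ba"
5 → no match
6 → no match

3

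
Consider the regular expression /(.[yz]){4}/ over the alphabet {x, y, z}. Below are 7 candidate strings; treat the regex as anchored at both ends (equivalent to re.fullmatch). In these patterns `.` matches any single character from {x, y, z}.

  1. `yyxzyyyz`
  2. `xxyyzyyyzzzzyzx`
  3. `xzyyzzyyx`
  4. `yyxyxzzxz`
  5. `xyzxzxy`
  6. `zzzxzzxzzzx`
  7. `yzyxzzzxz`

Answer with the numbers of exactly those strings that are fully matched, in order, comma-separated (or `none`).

1 → match
2 → no match
3 → no match
4 → no match
5 → no match
6 → no match
7 → no match

1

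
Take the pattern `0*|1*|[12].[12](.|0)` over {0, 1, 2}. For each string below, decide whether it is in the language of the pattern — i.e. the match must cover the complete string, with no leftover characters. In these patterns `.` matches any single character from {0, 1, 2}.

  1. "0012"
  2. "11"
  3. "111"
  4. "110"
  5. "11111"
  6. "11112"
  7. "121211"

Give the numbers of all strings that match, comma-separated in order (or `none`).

1 → no match
2 → match
3 → match
4 → no match
5 → match
6 → no match
7 → no match

2, 3, 5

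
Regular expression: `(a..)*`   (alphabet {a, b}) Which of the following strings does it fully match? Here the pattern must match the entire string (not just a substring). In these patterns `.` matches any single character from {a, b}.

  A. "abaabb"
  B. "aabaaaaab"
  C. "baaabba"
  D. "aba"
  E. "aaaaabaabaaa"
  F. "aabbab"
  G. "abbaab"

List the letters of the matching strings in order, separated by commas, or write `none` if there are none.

A → match
B → match
C → no match
D → match
E → match
F → no match
G → match

A, B, D, E, G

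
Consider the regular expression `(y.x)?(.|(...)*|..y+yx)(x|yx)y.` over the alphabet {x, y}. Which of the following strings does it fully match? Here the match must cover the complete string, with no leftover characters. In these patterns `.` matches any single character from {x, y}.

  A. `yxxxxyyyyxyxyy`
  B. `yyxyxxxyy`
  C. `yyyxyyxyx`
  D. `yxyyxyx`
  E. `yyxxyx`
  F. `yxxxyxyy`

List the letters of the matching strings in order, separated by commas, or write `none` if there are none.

A → match
B → match
C → match
D → match
E → match
F → match

A, B, C, D, E, F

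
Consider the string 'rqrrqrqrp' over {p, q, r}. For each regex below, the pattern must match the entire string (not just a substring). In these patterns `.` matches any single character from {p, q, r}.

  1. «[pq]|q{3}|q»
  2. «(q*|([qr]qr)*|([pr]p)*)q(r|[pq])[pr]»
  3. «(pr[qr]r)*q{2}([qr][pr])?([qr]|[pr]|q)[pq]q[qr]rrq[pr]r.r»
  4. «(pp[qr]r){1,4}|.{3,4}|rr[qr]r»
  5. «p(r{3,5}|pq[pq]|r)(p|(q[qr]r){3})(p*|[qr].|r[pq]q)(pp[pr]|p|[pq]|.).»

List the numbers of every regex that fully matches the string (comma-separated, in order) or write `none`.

2

1 → no match
2 → match
3 → no match — must end with 'r'
4 → no match
5 → no match — must start with 'p'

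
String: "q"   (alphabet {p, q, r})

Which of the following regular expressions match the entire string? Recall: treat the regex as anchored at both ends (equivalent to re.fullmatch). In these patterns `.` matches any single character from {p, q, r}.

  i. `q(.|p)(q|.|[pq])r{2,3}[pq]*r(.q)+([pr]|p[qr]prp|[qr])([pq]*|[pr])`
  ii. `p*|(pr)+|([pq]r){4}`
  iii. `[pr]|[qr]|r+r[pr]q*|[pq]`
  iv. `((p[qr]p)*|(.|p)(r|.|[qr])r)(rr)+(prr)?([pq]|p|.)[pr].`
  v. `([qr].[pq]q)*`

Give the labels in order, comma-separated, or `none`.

iii

i → no match
ii → no match
iii → match
iv → no match
v → no match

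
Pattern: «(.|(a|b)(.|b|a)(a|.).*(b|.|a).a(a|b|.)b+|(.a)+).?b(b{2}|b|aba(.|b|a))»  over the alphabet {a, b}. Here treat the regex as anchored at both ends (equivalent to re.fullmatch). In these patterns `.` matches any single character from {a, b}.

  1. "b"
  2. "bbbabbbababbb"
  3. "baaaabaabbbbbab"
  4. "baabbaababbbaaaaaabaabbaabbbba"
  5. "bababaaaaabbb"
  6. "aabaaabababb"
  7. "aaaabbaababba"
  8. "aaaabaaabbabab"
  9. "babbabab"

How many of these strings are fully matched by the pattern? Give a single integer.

1 → no match
2 → no match
3 → no match
4 → no match
5 → match
6 → match
7 → no match
8 → match
9 → match
Total matched: 4

4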